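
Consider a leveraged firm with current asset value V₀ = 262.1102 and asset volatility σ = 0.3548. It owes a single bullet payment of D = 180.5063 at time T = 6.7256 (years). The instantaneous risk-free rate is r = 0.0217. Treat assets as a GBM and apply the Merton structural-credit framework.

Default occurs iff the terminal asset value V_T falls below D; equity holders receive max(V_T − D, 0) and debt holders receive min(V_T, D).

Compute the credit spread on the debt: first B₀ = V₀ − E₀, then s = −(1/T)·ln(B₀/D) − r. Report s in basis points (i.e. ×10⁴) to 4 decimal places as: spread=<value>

spread=334.9374

With assets at 262.1102 and a single debt payment of 180.5063 at 6.7256 years:
d₁ = [ln(V₀/D) + (r + σ²/2)T] / (σ√T)
   = [ln(262.1102/180.5063) + (0.0217 + 0.5·0.3548²)·6.7256] / (0.3548·√6.7256)
   = [0.372999 + 0.569265] / 0.920130 = 1.024056
d₂ = d₁ − σ√T = 1.024056 − 0.920130 = 0.103926
N(d₁) = 0.847096,  N(d₂) = 0.541386,  e^(−rT) = 0.864205
E₀ = V₀·N(d₁) − D·e^(−rT)·N(d₂)
   = 262.1102·0.847096 − 180.5063·0.864205·0.541386 = 137.579203
B₀ = V₀ − E₀ = 262.1102 − 137.579203 = 124.530997
spread = −(1/T)·ln(B₀/D) − r = −(1/6.7256)·ln(124.530997/180.5063) − 0.0217 = 0.03349374
in basis points: 0.03349374 × 10⁴ = 334.9374 bp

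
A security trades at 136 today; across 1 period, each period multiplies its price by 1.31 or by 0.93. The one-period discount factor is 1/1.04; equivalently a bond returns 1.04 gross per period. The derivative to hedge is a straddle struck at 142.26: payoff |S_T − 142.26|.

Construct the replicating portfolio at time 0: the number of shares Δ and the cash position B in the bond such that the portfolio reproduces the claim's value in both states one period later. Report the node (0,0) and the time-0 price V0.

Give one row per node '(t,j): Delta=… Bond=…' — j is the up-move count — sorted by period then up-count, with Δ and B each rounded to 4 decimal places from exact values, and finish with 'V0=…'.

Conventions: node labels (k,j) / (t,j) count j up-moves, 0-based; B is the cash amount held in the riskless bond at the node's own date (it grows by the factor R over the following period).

Risk-neutral probability p* = (R−d)/(u−d) = (1.04−0.93)/(1.31−0.93) = 0.2895.
Expiry values: V(1,0)=15.7800, V(1,1)=35.9000
Node (0,0) S=136.0000: V=(p*·35.9000+(1−p*)·15.7800)/1.04=20.7733; Δ=(35.9000−15.7800)/(178.1600−126.4800)=0.3893; B=V−Δ·S=-32.1741
Check: Δ(0,0)·S0 + B(0,0) = 20.7733 = V0.

(0,0): Delta=0.3893 Bond=-32.1741
V0=20.7733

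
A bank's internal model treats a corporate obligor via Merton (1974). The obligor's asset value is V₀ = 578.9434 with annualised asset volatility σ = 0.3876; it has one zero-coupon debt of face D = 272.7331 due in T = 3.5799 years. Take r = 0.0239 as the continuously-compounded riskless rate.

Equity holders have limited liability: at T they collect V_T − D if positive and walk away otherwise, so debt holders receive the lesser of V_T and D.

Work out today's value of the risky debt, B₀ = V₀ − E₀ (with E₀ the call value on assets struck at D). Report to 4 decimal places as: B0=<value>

B0=233.5497

With assets at 578.9434 and a single debt payment of 272.7331 at 3.5799 years:
d₁ = [ln(V₀/D) + (r + σ²/2)T] / (σ√T)
   = [ln(578.9434/272.7331) + (0.0239 + 0.5·0.3876²)·3.5799] / (0.3876·√3.5799)
   = [0.752711 + 0.354471] / 0.733363 = 1.509731
d₂ = d₁ − σ√T = 1.509731 − 0.733363 = 0.776368
N(d₁) = 0.934444,  N(d₂) = 0.781234,  e^(−rT) = 0.917998
E₀ = V₀·N(d₁) − D·e^(−rT)·N(d₂)
   = 578.9434·0.934444 − 272.7331·0.917998·0.781234 = 345.393731
B₀ = V₀ − E₀ = 578.9434 − 345.393731 = 233.549669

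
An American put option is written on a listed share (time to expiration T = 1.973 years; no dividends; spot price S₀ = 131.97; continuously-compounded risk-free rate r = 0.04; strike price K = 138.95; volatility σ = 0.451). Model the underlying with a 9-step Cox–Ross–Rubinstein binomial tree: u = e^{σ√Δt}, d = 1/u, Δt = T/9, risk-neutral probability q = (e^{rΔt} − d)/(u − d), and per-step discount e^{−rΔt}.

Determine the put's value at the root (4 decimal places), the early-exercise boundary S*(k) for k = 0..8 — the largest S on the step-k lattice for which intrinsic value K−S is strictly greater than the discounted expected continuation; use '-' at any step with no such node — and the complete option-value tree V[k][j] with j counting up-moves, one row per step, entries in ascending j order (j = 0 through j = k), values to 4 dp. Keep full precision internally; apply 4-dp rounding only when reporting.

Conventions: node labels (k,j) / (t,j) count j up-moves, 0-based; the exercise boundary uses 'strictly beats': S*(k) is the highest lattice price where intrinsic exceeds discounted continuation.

params: Δt=0.21922 u=1.23511 d=0.80964 q=0.46810 e^(-rΔt)=0.99127
t_9 payoffs: 119.2207 108.8529 93.0366 68.9088 32.1016 0.0000 0.0000 0.0000 0.0000 0.0000
t_8: node(8,0) S=24.3679 payoff=114.5821 vs cont=113.3690 → 114.5821 [stop]  node(8,1) S=37.1734 payoff=101.7766 vs cont=100.5635 → 101.7766 [stop]  node(8,2) S=56.7083 payoff=82.2417 vs cont=81.0286 → 82.2417 [stop]  node(8,3) S=86.5089 payoff=52.4411 vs cont=51.2280 → 52.4411 [stop]  node(8,4) S=131.9700 payoff=6.9800 vs cont=16.9256 → 16.9256 [wait]  node(8,5) S=201.3212 payoff=0.0000 vs cont=0.0000 → 0.0000 [wait]  node(8,6) S=307.1169 payoff=0.0000 vs cont=0.0000 → 0.0000 [wait]  node(8,7) S=468.5091 payoff=0.0000 vs cont=0.0000 → 0.0000 [wait]  node(8,8) S=714.7141 payoff=0.0000 vs cont=0.0000 → 0.0000 [wait]  ⇒ S*(8)=86.5089
t_7: node(7,0) S=30.0971 payoff=108.8529 vs cont=107.6397 → 108.8529 [stop]  node(7,1) S=45.9134 payoff=93.0366 vs cont=91.8235 → 93.0366 [stop]  node(7,2) S=70.0412 payoff=68.9088 vs cont=67.6957 → 68.9088 [stop]  node(7,3) S=106.8484 payoff=32.1016 vs cont=35.5034 → 35.5034 [wait]  node(7,4) S=162.9980 payoff=0.0000 vs cont=8.9241 → 8.9241 [wait]  node(7,5) S=248.6547 payoff=0.0000 vs cont=0.0000 → 0.0000 [wait]  node(7,6) S=379.3245 payoff=0.0000 vs cont=0.0000 → 0.0000 [wait]  node(7,7) S=578.6623 payoff=0.0000 vs cont=0.0000 → 0.0000 [wait]  ⇒ S*(7)=70.0412
t_6: node(6,0) S=37.1734 payoff=101.7766 vs cont=100.5635 → 101.7766 [stop]  node(6,1) S=56.7083 payoff=82.2417 vs cont=81.0286 → 82.2417 [stop]  node(6,2) S=86.5089 payoff=52.4411 vs cont=52.8065 → 52.8065 [wait]  node(6,3) S=131.9700 payoff=6.9800 vs cont=22.8601 → 22.8601 [wait]  node(6,4) S=201.3212 payoff=0.0000 vs cont=4.7052 → 4.7052 [wait]  node(6,5) S=307.1169 payoff=0.0000 vs cont=0.0000 → 0.0000 [wait]  node(6,6) S=468.5091 payoff=0.0000 vs cont=0.0000 → 0.0000 [wait]  ⇒ S*(6)=56.7083
t_5: node(5,0) S=45.9134 payoff=93.0366 vs cont=91.8235 → 93.0366 [stop]  node(5,1) S=70.0412 payoff=68.9088 vs cont=67.8652 → 68.9088 [stop]  node(5,2) S=106.8484 payoff=32.1016 vs cont=38.4498 → 38.4498 [wait]  node(5,3) S=162.9980 payoff=0.0000 vs cont=14.2364 → 14.2364 [wait]  node(5,4) S=248.6547 payoff=0.0000 vs cont=2.4808 → 2.4808 [wait]  node(5,5) S=379.3245 payoff=0.0000 vs cont=0.0000 → 0.0000 [wait]  ⇒ S*(5)=70.0412
t_4: node(4,0) S=56.7083 payoff=82.2417 vs cont=81.0286 → 82.2417 [stop]  node(4,1) S=86.5089 payoff=52.4411 vs cont=54.1736 → 54.1736 [wait]  node(4,2) S=131.9700 payoff=6.9800 vs cont=26.8786 → 26.8786 [wait]  node(4,3) S=201.3212 payoff=0.0000 vs cont=8.6573 → 8.6573 [wait]  node(4,4) S=307.1169 payoff=0.0000 vs cont=1.3080 → 1.3080 [wait]  ⇒ S*(4)=56.7083
t_3: node(3,0) S=70.0412 payoff=68.9088 vs cont=68.4996 → 68.9088 [stop]  node(3,1) S=106.8484 payoff=32.1016 vs cont=41.0353 → 41.0353 [wait]  node(3,2) S=162.9980 payoff=0.0000 vs cont=18.1889 → 18.1889 [wait]  node(3,3) S=248.6547 payoff=0.0000 vs cont=5.1715 → 5.1715 [wait]  ⇒ S*(3)=70.0412
t_2: node(2,0) S=86.5089 payoff=52.4411 vs cont=55.3734 → 55.3734 [wait]  node(2,1) S=131.9700 payoff=6.9800 vs cont=30.0759 → 30.0759 [wait]  node(2,2) S=201.3212 payoff=0.0000 vs cont=11.9898 → 11.9898 [wait]  ⇒ S*(2)=-
t_1: node(1,0) S=106.8484 payoff=32.1016 vs cont=43.1515 → 43.1515 [wait]  node(1,1) S=162.9980 payoff=0.0000 vs cont=21.4211 → 21.4211 [wait]  ⇒ S*(1)=-
t_0: node(0,0) S=131.9700 payoff=6.9800 vs cont=32.6914 → 32.6914 [wait]  ⇒ S*(0)=-

price = 32.6914
boundary = - - - 70.0412 56.7083 70.0412 56.7083 70.0412 86.5089
tree:
32.6914
43.1515 21.4211
55.3734 30.0759 11.9898
68.9088 41.0353 18.1889 5.1715
82.2417 54.1736 26.8786 8.6573 1.3080
93.0366 68.9088 38.4498 14.2364 2.4808 0.0000
101.7766 82.2417 52.8065 22.8601 4.7052 0.0000 0.0000
108.8529 93.0366 68.9088 35.5034 8.9241 0.0000 0.0000 0.0000
114.5821 101.7766 82.2417 52.4411 16.9256 0.0000 0.0000 0.0000 0.0000
119.2207 108.8529 93.0366 68.9088 32.1016 0.0000 0.0000 0.0000 0.0000 0.0000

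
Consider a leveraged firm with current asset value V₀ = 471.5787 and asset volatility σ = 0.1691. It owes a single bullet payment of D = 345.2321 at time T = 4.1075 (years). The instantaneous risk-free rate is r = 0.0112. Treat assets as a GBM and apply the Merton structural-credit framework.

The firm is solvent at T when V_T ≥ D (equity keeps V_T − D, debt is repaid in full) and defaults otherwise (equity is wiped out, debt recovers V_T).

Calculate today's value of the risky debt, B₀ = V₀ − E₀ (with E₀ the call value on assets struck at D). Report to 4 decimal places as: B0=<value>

B0=319.4648

Equity is a call on the firm's assets struck at D = 345.2321:
d₁ = [ln(V₀/D) + (r + σ²/2)T] / (σ√T)
   = [ln(471.5787/345.2321) + (0.0112 + 0.5·0.1691²)·4.1075] / (0.1691·√4.1075)
   = [0.311869 + 0.104731] / 0.342714 = 1.215588
d₂ = d₁ − σ√T = 1.215588 − 0.342714 = 0.872874
N(d₁) = 0.887929,  N(d₂) = 0.808634,  e^(−rT) = 0.955038
E₀ = V₀·N(d₁) − D·e^(−rT)·N(d₂)
   = 471.5787·0.887929 − 345.2321·0.955038·0.808634 = 152.113851
B₀ = V₀ − E₀ = 471.5787 − 152.113851 = 319.464849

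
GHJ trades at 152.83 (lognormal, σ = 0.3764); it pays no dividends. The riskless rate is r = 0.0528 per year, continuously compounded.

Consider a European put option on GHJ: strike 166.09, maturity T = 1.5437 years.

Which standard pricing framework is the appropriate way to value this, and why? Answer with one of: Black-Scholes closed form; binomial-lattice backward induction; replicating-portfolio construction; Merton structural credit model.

framework: Black-Scholes closed form

Key observation: everything needed for the exact continuous-time valuation of the European put on GHJ (strike 166.09) is given, and no feature rules the closed form out.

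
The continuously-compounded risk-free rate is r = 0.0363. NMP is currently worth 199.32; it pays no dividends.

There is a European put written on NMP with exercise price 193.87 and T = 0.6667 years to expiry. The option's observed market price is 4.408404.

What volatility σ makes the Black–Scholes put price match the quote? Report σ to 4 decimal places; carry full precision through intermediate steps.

sigma = 0.1347

At σ = 0.1347 the Black–Scholes value reproduces the quote:
σ√T = 0.1347·√0.6667 = 0.109985
d₁ = (ln(S/K) + (r+σ²/2)T) / (σ√T) = (ln(199.32/193.87) + (0.0363+0.1347²/2)·0.6667) / 0.109985 = (0.027724 + 0.030250) / 0.109985 = 0.527103
d₂ = d₁ − σ√T = 0.527103 − 0.109985 = 0.417118
e^{−rT} = 0.976089
N(−d₁) = 0.299061,  N(−d₂) = 0.338296
V = K·e^{−rT}·N(−d₂) − S·N(−d₁) = 64.017283 − 59.608879 = 4.408404 (the observed quote) — the price is monotone increasing in volatility, hence this σ is the only solution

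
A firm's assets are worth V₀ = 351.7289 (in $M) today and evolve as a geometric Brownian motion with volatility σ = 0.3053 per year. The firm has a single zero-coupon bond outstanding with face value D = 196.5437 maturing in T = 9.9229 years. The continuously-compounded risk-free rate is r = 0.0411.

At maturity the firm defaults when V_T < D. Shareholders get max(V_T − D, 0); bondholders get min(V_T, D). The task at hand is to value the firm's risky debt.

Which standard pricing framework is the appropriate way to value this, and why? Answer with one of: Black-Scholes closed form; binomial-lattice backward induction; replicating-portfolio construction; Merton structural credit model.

Key observation: the data describe a firm's assets (V₀ = 351.7289, GBM) and a single zero-coupon debt of face 196.5437, so credit quantities follow from equity-as-call in the structural model.

framework: Merton structural credit model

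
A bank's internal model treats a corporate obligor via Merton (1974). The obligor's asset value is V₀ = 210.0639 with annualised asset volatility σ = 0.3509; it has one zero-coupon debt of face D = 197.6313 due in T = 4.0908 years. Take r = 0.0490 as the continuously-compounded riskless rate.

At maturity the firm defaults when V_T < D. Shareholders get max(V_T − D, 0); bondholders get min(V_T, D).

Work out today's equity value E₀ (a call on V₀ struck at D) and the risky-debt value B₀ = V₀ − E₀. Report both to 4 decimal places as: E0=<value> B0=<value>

Work the structural quantities from V₀ = 210.0639 against face 197.6313:
d₁ = [ln(V₀/D) + (r + σ²/2)T] / (σ√T)
   = [ln(210.0639/197.6313) + (0.0490 + 0.5·0.3509²)·4.0908] / (0.3509·√4.0908)
   = [0.061009 + 0.452301] / 0.709721 = 0.723256
d₂ = d₁ − σ√T = 0.723256 − 0.709721 = 0.013535
N(d₁) = 0.765239,  N(d₂) = 0.505400,  e^(−rT) = 0.818363
E₀ = V₀·N(d₁) − D·e^(−rT)·N(d₂)
   = 210.0639·0.765239 − 197.6313·0.818363·0.505400 = 79.008642
B₀ = V₀ − E₀ = 210.0639 − 79.008642 = 131.055258

E0=79.0086 B0=131.0553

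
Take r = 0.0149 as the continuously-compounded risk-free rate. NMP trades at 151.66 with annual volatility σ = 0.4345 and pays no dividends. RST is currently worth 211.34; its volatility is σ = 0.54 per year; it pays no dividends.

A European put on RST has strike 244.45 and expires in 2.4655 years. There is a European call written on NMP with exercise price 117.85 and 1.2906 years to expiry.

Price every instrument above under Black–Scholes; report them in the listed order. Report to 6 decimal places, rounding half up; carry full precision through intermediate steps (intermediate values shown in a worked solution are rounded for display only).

price(RST put K=244.45) = 86.106573
price(NMP call K=117.85) = 47.814843

[RST put K=244.45]
σ√T = 0.54·√2.4655 = 0.847903
d₁ = (ln(S/K) + (r+σ²/2)T) / (σ√T) = (ln(211.34/244.45) + (0.0149+0.54²/2)·2.4655) / 0.847903 = (-0.145543 + 0.396206) / 0.847903 = 0.295627
d₂ = d₁ − σ√T = 0.295627 − 0.847903 = -0.552276
e^{−rT} = 0.963931
N(−d₁) = 0.383757,  N(−d₂) = 0.709620
price = K·e^{−rT}·N(−d₂) − S·N(−d₁) = 167.209859 − 81.103286 = 86.106573
[NMP call K=117.85]
σ√T = 0.4345·√1.2906 = 0.493612
d₁ = (ln(S/K) + (r+σ²/2)T) / (σ√T) = (ln(151.66/117.85) + (0.0149+0.4345²/2)·1.2906) / 0.493612 = (0.252229 + 0.141056) / 0.493612 = 0.796749
d₂ = d₁ − σ√T = 0.796749 − 0.493612 = 0.303137
e^{−rT} = 0.980954
N(d₁) = 0.787202,  N(d₂) = 0.619107
price = S·N(d₁) − K·e^{−rT}·N(d₂) = 119.386998 − 71.572155 = 47.814843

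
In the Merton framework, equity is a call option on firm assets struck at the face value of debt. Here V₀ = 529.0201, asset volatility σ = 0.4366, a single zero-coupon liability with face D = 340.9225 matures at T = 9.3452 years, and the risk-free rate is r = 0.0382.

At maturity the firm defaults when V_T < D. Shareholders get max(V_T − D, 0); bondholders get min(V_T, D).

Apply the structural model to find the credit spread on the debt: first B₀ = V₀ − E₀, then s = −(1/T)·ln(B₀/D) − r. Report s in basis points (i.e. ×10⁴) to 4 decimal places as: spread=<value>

With assets at 529.0201 and a single debt payment of 340.9225 at 9.3452 years:
d₁ = [ln(V₀/D) + (r + σ²/2)T] / (σ√T)
   = [ln(529.0201/340.9225) + (0.0382 + 0.5·0.4366²)·9.3452] / (0.4366·√9.3452)
   = [0.439371 + 1.247676] / 1.334683 = 1.264006
d₂ = d₁ − σ√T = 1.264006 − 1.334683 = -0.070677
N(d₁) = 0.896886,  N(d₂) = 0.471828,  e^(−rT) = 0.699782
E₀ = V₀·N(d₁) − D·e^(−rT)·N(d₂)
   = 529.0201·0.896886 − 340.9225·0.699782·0.471828 = 361.906211
B₀ = V₀ − E₀ = 529.0201 − 361.906211 = 167.113889
spread = −(1/T)·ln(B₀/D) − r = −(1/9.3452)·ln(167.113889/340.9225) − 0.0382 = 0.03809367
in basis points: 0.03809367 × 10⁴ = 380.9367 bp

spread=380.9367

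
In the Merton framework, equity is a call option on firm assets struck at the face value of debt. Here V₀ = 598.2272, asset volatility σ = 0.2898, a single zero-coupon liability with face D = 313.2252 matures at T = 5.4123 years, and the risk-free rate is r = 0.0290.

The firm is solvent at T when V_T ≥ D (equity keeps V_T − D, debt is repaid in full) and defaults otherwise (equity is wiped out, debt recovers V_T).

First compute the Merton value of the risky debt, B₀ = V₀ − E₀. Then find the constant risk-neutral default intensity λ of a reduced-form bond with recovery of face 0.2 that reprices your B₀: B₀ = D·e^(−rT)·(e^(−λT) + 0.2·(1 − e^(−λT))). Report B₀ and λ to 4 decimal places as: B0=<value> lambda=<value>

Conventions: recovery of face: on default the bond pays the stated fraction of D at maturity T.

B0=252.9308 lambda=0.0132

Equity is a call on the firm's assets struck at D = 313.2252:
d₁ = [ln(V₀/D) + (r + σ²/2)T] / (σ√T)
   = [ln(598.2272/313.2252) + (0.0290 + 0.5·0.2898²)·5.4123] / (0.2898·√5.4123)
   = [0.647048 + 0.384230] / 0.674201 = 1.529631
d₂ = d₁ − σ√T = 1.529631 − 0.674201 = 0.855430
N(d₁) = 0.936946,  N(d₂) = 0.803843,  e^(−rT) = 0.854741
E₀ = V₀·N(d₁) − D·e^(−rT)·N(d₂)
   = 598.2272·0.936946 − 313.2252·0.854741·0.803843 = 345.296404
B₀ = V₀ − E₀ = 598.2272 − 345.296404 = 252.930796
e^(−λT) = (B₀·e^(rT)/D − 0.2)/(1 − 0.2) = (252.9308·1.169945/313.2252 − 0.2)/0.8 = 0.93091996
λ = −ln(0.93091996)/5.4123 = 0.013226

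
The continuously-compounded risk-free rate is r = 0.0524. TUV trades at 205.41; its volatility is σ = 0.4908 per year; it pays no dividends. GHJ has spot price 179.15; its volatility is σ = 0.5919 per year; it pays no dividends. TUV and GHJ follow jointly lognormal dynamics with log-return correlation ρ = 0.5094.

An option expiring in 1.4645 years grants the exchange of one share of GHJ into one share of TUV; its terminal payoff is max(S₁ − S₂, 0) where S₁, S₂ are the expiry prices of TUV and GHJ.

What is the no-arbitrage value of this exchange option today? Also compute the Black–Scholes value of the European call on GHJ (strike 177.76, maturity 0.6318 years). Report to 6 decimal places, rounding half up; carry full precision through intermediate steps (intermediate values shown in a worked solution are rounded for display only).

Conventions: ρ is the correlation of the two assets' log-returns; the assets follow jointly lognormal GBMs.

σ_eff = √(σ₁² + σ₂² − 2ρσ₁σ₂) = √(0.4908² + 0.5919² − 2·0.5094·0.4908·0.5919) = 0.543382
d₁ = (ln(S₁/S₂) + (q₂ − q₁ + σ_eff²/2)T) / (σ_eff√T) = (ln(205.41/179.15) + (0.0 − 0.0 + 0.147632)·1.4645) / 0.657582 = 0.536802
d₂ = d₁ − σ_eff√T = 0.536802 − 0.657582 = -0.120780
N(d₁) = 0.704298,  N(d₂) = 0.451933
V = S₁·e^{−q₁T}·N(d₁) − S₂·e^{−q₂T}·N(d₂) = 144.669843 − 80.963743 = 63.706100
[vanilla: GHJ call K=177.76]
σ√T = 0.5919·√0.6318 = 0.470477
d₁ = (ln(S/K) + (r+σ²/2)T) / (σ√T) = (ln(179.15/177.76) + (0.0524+0.5919²/2)·0.6318) / 0.470477 = (0.007789 + 0.143780) / 0.470477 = 0.322162
d₂ = d₁ − σ√T = 0.322162 − 0.470477 = -0.148315
e^{−rT} = 0.967436
N(d₁) = 0.626335,  N(d₂) = 0.441047
price = S·N(d₁) − K·e^{−rT}·N(d₂) = 112.207902 − 75.847474 = 36.360428

exchange price = 63.706100
price(GHJ call K=177.76) = 36.360428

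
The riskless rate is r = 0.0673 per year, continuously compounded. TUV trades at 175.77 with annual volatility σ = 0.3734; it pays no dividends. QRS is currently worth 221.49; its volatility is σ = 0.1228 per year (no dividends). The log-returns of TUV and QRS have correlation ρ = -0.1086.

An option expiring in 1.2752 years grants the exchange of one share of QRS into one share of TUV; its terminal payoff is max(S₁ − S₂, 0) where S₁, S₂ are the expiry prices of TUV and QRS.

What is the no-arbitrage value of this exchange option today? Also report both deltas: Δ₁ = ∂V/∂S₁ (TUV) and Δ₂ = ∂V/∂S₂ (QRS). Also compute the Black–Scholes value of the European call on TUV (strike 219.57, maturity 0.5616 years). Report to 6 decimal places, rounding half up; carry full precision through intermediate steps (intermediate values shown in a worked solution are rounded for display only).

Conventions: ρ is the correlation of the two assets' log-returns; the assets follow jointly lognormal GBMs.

σ_eff = √(σ₁² + σ₂² − 2ρσ₁σ₂) = √(0.3734² + 0.1228² − 2·-0.1086·0.3734·0.1228) = 0.405545
d₁ = (ln(S₁/S₂) + (q₂ − q₁ + σ_eff²/2)T) / (σ_eff√T) = (ln(175.77/221.49) + (0.0 − 0.0 + 0.082233)·1.2752) / 0.457961 = -0.275869
d₂ = d₁ − σ_eff√T = -0.275869 − 0.457961 = -0.733830
N(d₁) = 0.391324,  N(d₂) = 0.231526
V = S₁·e^{−q₁T}·N(d₁) − S₂·e^{−q₂T}·N(d₂) = 68.783091 − 51.280761 = 17.502329
Δ₁ = e^{−q₁T}·N(d₁) = 0.391324;  Δ₂ = −e^{−q₂T}·N(d₂) = -0.231526
[vanilla: TUV call K=219.57]
σ√T = 0.3734·√0.5616 = 0.279826
d₁ = (ln(S/K) + (r+σ²/2)T) / (σ√T) = (ln(175.77/219.57) + (0.0673+0.3734²/2)·0.5616) / 0.279826 = (-0.222495 + 0.076947) / 0.279826 = -0.520137
d₂ = d₁ − σ√T = -0.520137 − 0.279826 = -0.799963
e^{−rT} = 0.962910
N(d₁) = 0.301484,  N(d₂) = 0.211866
price = S·N(d₁) − K·e^{−rT}·N(d₂) = 52.991842 − 44.794021 = 8.197821

exchange price = 17.502329
Δ1 = 0.391324
Δ2 = -0.231526
price(TUV call K=219.57) = 8.197821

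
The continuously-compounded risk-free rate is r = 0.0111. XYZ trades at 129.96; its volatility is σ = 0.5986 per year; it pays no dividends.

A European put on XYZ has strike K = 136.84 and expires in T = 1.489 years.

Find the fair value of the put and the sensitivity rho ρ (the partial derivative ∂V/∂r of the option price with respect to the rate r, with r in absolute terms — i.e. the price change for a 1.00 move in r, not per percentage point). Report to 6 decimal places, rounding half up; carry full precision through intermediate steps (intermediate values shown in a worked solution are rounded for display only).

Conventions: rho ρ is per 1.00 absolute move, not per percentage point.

σ√T = 0.5986·√1.489 = 0.730439
d₁ = (ln(S/K) + (r+σ²/2)T) / (σ√T) = (ln(129.96/136.84) + (0.0111+0.5986²/2)·1.489) / 0.730439 = (-0.051586 + 0.283299) / 0.730439 = 0.317224
d₂ = d₁ − σ√T = 0.317224 − 0.730439 = -0.413215
e^{−rT} = 0.983608
N(−d₁) = 0.375537,  N(−d₂) = 0.660275
Put price V = K·e^{−rT}·N(−d₂) − S·N(−d₁) = 88.871037 − 48.804758 = 40.066279
ρ = −K·T·e^{−rT}·N(−d₂) = -132.328974

price = 40.066279
ρ = -132.328974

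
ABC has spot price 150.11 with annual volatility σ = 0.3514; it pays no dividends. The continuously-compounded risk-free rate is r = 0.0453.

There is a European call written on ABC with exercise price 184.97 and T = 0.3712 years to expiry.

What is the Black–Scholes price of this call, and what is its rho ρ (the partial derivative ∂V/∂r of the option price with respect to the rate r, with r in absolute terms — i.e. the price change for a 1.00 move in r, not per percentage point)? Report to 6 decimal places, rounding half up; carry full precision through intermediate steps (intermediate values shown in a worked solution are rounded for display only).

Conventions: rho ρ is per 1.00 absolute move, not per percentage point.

price = 3.560929
ρ = 10.648279

σ√T = 0.3514·√0.3712 = 0.214095
d₁ = (ln(S/K) + (r+σ²/2)T) / (σ√T) = (ln(150.11/184.97) + (0.0453+0.3514²/2)·0.3712) / 0.214095 = (-0.208825 + 0.039734) / 0.214095 = -0.789799
d₂ = d₁ − σ√T = -0.789799 − 0.214095 = -1.003893
e^{−rT} = 0.983325
N(d₁) = 0.214823,  N(d₂) = 0.157715
Call price V = S·N(d₁) − K·e^{−rT}·N(d₂) = 32.247024 − 28.686095 = 3.560929
ρ = K·T·e^{−rT}·N(d₂) = 10.648279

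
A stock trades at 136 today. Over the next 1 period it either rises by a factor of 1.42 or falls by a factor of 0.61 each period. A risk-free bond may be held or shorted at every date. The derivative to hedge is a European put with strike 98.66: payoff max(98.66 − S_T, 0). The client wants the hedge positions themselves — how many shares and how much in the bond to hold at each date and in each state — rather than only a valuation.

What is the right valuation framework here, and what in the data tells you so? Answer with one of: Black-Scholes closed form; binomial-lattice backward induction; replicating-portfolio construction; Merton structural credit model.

framework: replicating-portfolio construction

Key observation: the task asks for the hedge itself — share and bond holdings at every node of the 1-period tree on spot 136 with factors 1.42/0.61 — which is exactly what the replicating-portfolio construction produces.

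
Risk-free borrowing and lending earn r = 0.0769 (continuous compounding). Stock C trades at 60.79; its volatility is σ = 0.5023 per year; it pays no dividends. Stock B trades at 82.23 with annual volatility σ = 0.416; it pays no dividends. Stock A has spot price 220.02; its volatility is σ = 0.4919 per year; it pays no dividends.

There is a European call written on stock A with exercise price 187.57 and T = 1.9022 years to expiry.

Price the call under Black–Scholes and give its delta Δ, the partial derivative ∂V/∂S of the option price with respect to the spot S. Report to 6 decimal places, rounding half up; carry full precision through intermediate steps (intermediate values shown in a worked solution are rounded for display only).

σ√T = 0.4919·√1.9022 = 0.678430
d₁ = (ln(S/K) + (r+σ²/2)T) / (σ√T) = (ln(220.02/187.57) + (0.0769+0.4919²/2)·1.9022) / 0.678430 = (0.159566 + 0.376413) / 0.678430 = 0.790029
d₂ = d₁ − σ√T = 0.790029 − 0.678430 = 0.111599
e^{−rT} = 0.863916
N(d₁) = 0.785244,  N(d₂) = 0.544429
Call price V = S·N(d₁) − K·e^{−rT}·N(d₂) = 172.769495 − 88.221942 = 84.547552
Δ = N(d₁) = 0.785244

price = 84.547552
Δ = 0.785244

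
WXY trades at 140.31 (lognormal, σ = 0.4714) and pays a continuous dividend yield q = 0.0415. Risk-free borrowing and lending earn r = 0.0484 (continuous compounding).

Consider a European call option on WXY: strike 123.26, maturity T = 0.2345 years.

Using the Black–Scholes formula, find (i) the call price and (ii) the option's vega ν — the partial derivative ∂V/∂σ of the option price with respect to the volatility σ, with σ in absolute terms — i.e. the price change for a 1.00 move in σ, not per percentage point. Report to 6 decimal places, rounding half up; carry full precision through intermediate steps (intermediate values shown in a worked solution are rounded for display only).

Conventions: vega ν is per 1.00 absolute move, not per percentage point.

σ√T = 0.4714·√0.2345 = 0.228276
d₁ = (ln(S/K) + (r−q+σ²/2)T) / (σ√T) = (ln(140.31/123.26) + (0.0484−0.0415+0.4714²/2)·0.2345) / 0.228276 = (0.129558 + 0.027673) / 0.228276 = 0.688777
d₂ = d₁ − σ√T = 0.688777 − 0.228276 = 0.460500
e^{−rT} = 0.988714
e^{−qT} = 0.990315
N(d₁) = 0.754518,  N(d₂) = 0.677421
Call price V = S·e^{−qT}·N(d₁) − K·e^{−rT}·N(d₂) = 104.841158 − 82.556618 = 22.284540
φ(d₁) = (1/√(2π))·e^{−d₁²/2} = 0.314697
ν = S·e^{−qT}·φ(d₁)·√T = 21.175134

price = 22.284540
ν = 21.175134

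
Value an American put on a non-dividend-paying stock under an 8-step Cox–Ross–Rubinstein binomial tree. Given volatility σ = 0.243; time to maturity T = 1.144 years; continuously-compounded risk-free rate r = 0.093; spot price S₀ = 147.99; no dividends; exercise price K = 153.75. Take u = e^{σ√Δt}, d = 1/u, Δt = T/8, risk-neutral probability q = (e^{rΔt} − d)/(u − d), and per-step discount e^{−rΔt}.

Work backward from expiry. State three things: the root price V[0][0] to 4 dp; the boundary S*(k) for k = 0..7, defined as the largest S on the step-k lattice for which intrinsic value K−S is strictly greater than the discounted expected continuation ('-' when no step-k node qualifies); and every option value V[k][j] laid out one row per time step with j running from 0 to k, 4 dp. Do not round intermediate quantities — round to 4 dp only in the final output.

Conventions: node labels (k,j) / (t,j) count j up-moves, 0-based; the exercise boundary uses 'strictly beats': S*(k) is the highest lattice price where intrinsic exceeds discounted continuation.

price = 12.8844
boundary = - - 123.1450 112.3334 123.1450 112.3334 123.1450 134.9971
tree:
12.8844
20.1603 7.2400
30.6050 12.0982 3.4380
41.4166 19.5973 6.2519 1.2175
51.2790 30.6050 11.0605 2.4664 0.2244
60.2755 41.4166 18.8699 4.9348 0.5051 0.0000
68.4822 51.2790 30.6050 9.7196 1.1369 0.0000 0.0000
75.9683 60.2755 41.4166 18.7529 2.5590 0.0000 0.0000 0.0000
82.7972 68.4822 51.2790 30.6050 5.7600 0.0000 0.0000 0.0000 0.0000

Δt=0.14300, u=1.09625, d=0.91220, q=0.54979, disc=e^(-rΔt)=0.98679
k=8 terminal: V=max(K-S,0) → 82.7972 68.4822 51.2790 30.6050 5.7600 0.0000 0.0000 0.0000 0.0000
k=7: j=0 S=77.7817 intr=75.9683 cont=73.9371 V=75.9683[EX]; j=1 S=93.4745 intr=60.2755 cont=58.2443 V=60.2755[EX]; j=2 S=112.3334 intr=41.4166 cont=39.3855 V=41.4166[EX]; j=3 S=134.9971 intr=18.7529 cont=16.7217 V=18.7529[EX]; j=4 S=162.2334 intr=0.0000 cont=2.5590 V=2.5590[hold]; j=5 S=194.9647 intr=0.0000 cont=0.0000 V=0.0000[hold]; j=6 S=234.2997 intr=0.0000 cont=0.0000 V=0.0000[hold]; j=7 S=281.5707 intr=0.0000 cont=0.0000 V=0.0000[hold]  S*(7)=134.9971
k=6: j=0 S=85.2678 intr=68.4822 cont=66.4510 V=68.4822[EX]; j=1 S=102.4710 intr=51.2790 cont=49.2478 V=51.2790[EX]; j=2 S=123.1450 intr=30.6050 cont=28.5739 V=30.6050[EX]; j=3 S=147.9900 intr=5.7600 cont=9.7196 V=9.7196[hold]; j=4 S=177.8476 intr=0.0000 cont=1.1369 V=1.1369[hold]; j=5 S=213.7292 intr=0.0000 cont=0.0000 V=0.0000[hold]; j=6 S=256.8500 intr=0.0000 cont=0.0000 V=0.0000[hold]  S*(6)=123.1450
k=5: j=0 S=93.4745 intr=60.2755 cont=58.2443 V=60.2755[EX]; j=1 S=112.3334 intr=41.4166 cont=39.3855 V=41.4166[EX]; j=2 S=134.9971 intr=18.7529 cont=18.8699 V=18.8699[hold]; j=3 S=162.2334 intr=0.0000 cont=4.9348 V=4.9348[hold]; j=4 S=194.9647 intr=0.0000 cont=0.5051 V=0.5051[hold]; j=5 S=234.2997 intr=0.0000 cont=0.0000 V=0.0000[hold]  S*(5)=112.3334
k=4: j=0 S=102.4710 intr=51.2790 cont=49.2478 V=51.2790[EX]; j=1 S=123.1450 intr=30.6050 cont=28.6373 V=30.6050[EX]; j=2 S=147.9900 intr=5.7600 cont=11.0605 V=11.0605[hold]; j=3 S=177.8476 intr=0.0000 cont=2.4664 V=2.4664[hold]; j=4 S=213.7292 intr=0.0000 cont=0.2244 V=0.2244[hold]  S*(4)=123.1450
k=3: j=0 S=112.3334 intr=41.4166 cont=39.3855 V=41.4166[EX]; j=1 S=134.9971 intr=18.7529 cont=19.5973 V=19.5973[hold]; j=2 S=162.2334 intr=0.0000 cont=6.2519 V=6.2519[hold]; j=3 S=194.9647 intr=0.0000 cont=1.2175 V=1.2175[hold]  S*(3)=112.3334
k=2: j=0 S=123.1450 intr=30.6050 cont=29.0320 V=30.6050[EX]; j=1 S=147.9900 intr=5.7600 cont=12.0982 V=12.0982[hold]; j=2 S=177.8476 intr=0.0000 cont=3.4380 V=3.4380[hold]  S*(2)=123.1450
k=1: j=0 S=134.9971 intr=18.7529 cont=20.1603 V=20.1603[hold]; j=1 S=162.2334 intr=0.0000 cont=7.2400 V=7.2400[hold]  S*(1)=-
k=0: j=0 S=147.9900 intr=5.7600 cont=12.8844 V=12.8844[hold]  S*(0)=-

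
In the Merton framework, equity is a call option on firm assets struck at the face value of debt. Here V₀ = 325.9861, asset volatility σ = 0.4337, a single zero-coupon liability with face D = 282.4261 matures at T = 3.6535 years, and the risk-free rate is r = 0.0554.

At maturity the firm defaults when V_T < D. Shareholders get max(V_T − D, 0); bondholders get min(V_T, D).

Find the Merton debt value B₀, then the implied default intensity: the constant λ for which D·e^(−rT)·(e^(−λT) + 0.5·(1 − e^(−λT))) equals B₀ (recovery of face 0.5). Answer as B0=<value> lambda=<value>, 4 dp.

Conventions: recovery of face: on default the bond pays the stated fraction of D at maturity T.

Work the structural quantities from V₀ = 325.9861 against face 282.4261:
d₁ = [ln(V₀/D) + (r + σ²/2)T] / (σ√T)
   = [ln(325.9861/282.4261) + (0.0554 + 0.5·0.4337²)·3.6535] / (0.4337·√3.6535)
   = [0.143438 + 0.546008] / 0.828980 = 0.831679
d₂ = d₁ − σ√T = 0.831679 − 0.828980 = 0.002700
N(d₁) = 0.797205,  N(d₂) = 0.501077,  e^(−rT) = 0.816765
E₀ = V₀·N(d₁) − D·e^(−rT)·N(d₂)
   = 325.9861·0.797205 − 282.4261·0.816765·0.501077 = 144.291459
B₀ = V₀ − E₀ = 325.9861 − 144.291459 = 181.694641
e^(−λT) = (B₀·e^(rT)/D − 0.5)/(1 − 0.5) = (181.6946·1.224342/282.4261 − 0.5)/0.5 = 0.57532470
λ = −ln(0.57532470)/3.6535 = 0.151313

B0=181.6946 lambda=0.1513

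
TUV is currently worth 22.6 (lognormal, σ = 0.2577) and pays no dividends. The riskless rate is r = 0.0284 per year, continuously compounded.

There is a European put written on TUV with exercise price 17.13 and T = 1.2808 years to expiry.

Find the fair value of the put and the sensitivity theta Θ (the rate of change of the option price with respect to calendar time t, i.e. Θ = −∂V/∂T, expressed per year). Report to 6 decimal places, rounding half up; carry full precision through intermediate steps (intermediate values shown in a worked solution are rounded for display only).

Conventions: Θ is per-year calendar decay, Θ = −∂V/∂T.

price = 0.403439
Θ = -0.404509

σ√T = 0.2577·√1.2808 = 0.291645
d₁ = (ln(S/K) + (r+σ²/2)T) / (σ√T) = (ln(22.6/17.13) + (0.0284+0.2577²/2)·1.2808) / 0.291645 = (0.277119 + 0.078903) / 0.291645 = 1.220735
d₂ = d₁ − σ√T = 1.220735 − 0.291645 = 0.929090
e^{−rT} = 0.964279
N(−d₁) = 0.111093,  N(−d₂) = 0.176421
Put price V = K·e^{−rT}·N(−d₂) − S·N(−d₁) = 2.914143 − 2.510704 = 0.403439
φ(d₁) = (1/√(2π))·e^{−d₁²/2} = 0.189373
Θ = −S·φ(d₁)·σ/(2√T) + r·K·e^{−rT}·N(−d₂) = −0.487271 + 0.082762 = -0.404509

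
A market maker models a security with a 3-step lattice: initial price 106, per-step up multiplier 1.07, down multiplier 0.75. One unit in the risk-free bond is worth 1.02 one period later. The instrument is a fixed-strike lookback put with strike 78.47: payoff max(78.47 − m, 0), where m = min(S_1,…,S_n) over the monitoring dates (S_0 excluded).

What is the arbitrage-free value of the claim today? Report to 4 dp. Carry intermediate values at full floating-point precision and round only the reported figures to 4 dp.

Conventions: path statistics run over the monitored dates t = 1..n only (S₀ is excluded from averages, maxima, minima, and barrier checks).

price = 1.0567

Risk-neutral up-probability p* = (R−d)/(u−d) = (1.02−0.75)/(1.07−0.75) = 0.8438; the claim prices as the p*-weighted sum of path payoffs discounted by R^3.
Enumerate all 2^3 = 8 price paths (U = up ×1.07, D = down ×0.75); each path with k up-moves has probability p*^k·(1−p*)^(3−k).
DDD: m=44.7188, payoff=33.7512, prob=0.003815
UDD: m=63.7987, payoff=14.6713, prob=0.020599
DUD: m=63.7987, payoff=14.6713, prob=0.020599
UUD: m=91.0195, payoff=0.0000, prob=0.111237
DDU: m=59.6250, payoff=18.8450, prob=0.020599
UDU: m=85.0650, payoff=0.0000, prob=0.111237
DUU: m=79.5000, payoff=0.0000, prob=0.111237
UUU: m=113.4200, payoff=0.0000, prob=0.600677
Price = Σ prob·payoff / R^3 = 1.121383 / 1.061208 = 1.0567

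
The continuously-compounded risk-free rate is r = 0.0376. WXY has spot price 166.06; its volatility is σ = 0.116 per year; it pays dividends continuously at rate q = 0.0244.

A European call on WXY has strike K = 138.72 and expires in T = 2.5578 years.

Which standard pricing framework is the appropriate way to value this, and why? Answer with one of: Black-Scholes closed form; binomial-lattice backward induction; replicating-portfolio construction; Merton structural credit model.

Key observation: everything needed for the exact continuous-time valuation of the European call on WXY (strike 138.72) is given, and no feature rules the closed form out.

framework: Black-Scholes closed form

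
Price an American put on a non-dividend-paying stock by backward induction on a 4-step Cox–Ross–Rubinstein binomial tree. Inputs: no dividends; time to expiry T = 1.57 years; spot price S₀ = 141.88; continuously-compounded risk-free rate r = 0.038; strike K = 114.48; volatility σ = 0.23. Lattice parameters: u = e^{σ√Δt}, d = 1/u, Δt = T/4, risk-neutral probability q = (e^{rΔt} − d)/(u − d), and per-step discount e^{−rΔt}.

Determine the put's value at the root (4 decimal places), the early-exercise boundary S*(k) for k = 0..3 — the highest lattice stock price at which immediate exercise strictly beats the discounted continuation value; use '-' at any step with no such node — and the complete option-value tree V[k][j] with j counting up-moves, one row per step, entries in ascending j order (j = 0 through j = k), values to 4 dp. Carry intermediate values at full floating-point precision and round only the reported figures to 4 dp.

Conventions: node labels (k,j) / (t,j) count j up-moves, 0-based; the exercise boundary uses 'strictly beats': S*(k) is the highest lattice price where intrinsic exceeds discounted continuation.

Δt=0.39250, u=1.15499, d=0.86581, q=0.51600, disc=e^(-rΔt)=0.98520
k=4 terminal: V=max(K-S,0) → 34.7534 8.1239 0.0000 0.0000 0.0000
k=3: j=0 S=92.0837 intr=22.3963 cont=20.7015 V=22.3963[EX]; j=1 S=122.8405 intr=0.0000 cont=3.8738 V=3.8738[hold]; j=2 S=163.8705 intr=0.0000 cont=0.0000 V=0.0000[hold]; j=3 S=218.6048 intr=0.0000 cont=0.0000 V=0.0000[hold]  S*(3)=92.0837
k=2: j=0 S=106.3561 intr=8.1239 cont=12.6486 V=12.6486[hold]; j=1 S=141.8800 intr=0.0000 cont=1.8471 V=1.8471[hold]; j=2 S=189.2693 intr=0.0000 cont=0.0000 V=0.0000[hold]  S*(2)=-
k=1: j=0 S=122.8405 intr=0.0000 cont=6.9703 V=6.9703[hold]; j=1 S=163.8705 intr=0.0000 cont=0.8808 V=0.8808[hold]  S*(1)=-
k=0: j=0 S=141.8800 intr=0.0000 cont=3.7714 V=3.7714[hold]  S*(0)=-

price = 3.7714
boundary = - - - 92.0837
tree:
3.7714
6.9703 0.8808
12.6486 1.8471 0.0000
22.3963 3.8738 0.0000 0.0000
34.7534 8.1239 0.0000 0.0000 0.0000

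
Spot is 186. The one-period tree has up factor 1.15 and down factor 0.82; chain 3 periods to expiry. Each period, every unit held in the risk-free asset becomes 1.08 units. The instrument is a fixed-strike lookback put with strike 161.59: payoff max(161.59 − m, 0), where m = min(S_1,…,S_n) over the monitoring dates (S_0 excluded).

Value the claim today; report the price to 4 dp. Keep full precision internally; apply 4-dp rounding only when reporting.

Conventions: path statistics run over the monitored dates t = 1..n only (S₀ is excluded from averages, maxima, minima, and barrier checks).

price = 3.4230

Set p* = 0.7879 (from d < R < u); the path-dependent value is the discounted p*-expectation over all price paths.
Enumerate all 2^3 = 8 price paths (U = up ×1.15, D = down ×0.82); each path with k up-moves has probability p*^k·(1−p*)^(3−k).
DDD: m=102.5544, payoff=59.0356, prob=0.009544
UDD: m=143.8264, payoff=17.7636, prob=0.035451
DUD: m=143.8264, payoff=17.7636, prob=0.035451
UUD: m=201.7077, payoff=0.0000, prob=0.131675
DDU: m=125.0664, payoff=36.5236, prob=0.035451
UDU: m=175.3980, payoff=0.0000, prob=0.131675
DUU: m=152.5200, payoff=9.0700, prob=0.131675
UUU: m=213.9000, payoff=0.0000, prob=0.489078
Price = Σ prob·payoff / R^3 = 4.312025 / 1.259712 = 3.4230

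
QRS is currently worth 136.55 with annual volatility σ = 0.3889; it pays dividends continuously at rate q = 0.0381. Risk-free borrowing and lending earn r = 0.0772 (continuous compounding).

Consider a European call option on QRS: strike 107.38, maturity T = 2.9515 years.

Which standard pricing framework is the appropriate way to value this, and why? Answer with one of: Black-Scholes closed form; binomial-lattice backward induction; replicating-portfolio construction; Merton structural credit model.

framework: Black-Scholes closed form

Key observation: the strike-107.38 call on QRS is European-exercise on a continuously-modelled lognormal underlying, so its value is a single closed-form evaluation.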